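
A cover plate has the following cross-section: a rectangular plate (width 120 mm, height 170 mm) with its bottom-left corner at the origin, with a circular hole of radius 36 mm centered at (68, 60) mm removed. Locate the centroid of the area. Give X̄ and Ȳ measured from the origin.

X̄ = 58.01 mm, Ȳ = 91.23 mm

plate: A = 120 × 170 = 20400.00, centroid at (60.00, 85.00).
hole: A = −π·36² = -4071.50, centroid at (68.00, 60.00).
ΣA = 16328.50 mm²
ΣAX̄ = (20400.00)(60.00) + (-4071.50)(68.00) = 947137.72 mm³
ΣAȲ = (20400.00)(85.00) + (-4071.50)(60.00) = 1489709.76 mm³
X̄ = 947137.72 / 16328.50 = 58.01 mm
Ȳ = 1489709.76 / 16328.50 = 91.23 mm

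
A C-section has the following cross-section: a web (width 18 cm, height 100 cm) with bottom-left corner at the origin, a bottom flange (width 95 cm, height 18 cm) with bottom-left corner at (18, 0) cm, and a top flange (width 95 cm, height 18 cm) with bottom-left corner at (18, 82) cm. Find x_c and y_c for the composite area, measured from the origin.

x_c = 46.02 cm, y_c = 50.00 cm

web: A = 18 × 100 = 1800.00, centroid at (9.00, 50.00).
bottom flange: A = 95 × 18 = 1710.00, centroid at (65.50, 9.00).
top flange: A = 95 × 18 = 1710.00, centroid at (65.50, 91.00).
ΣA = 5220.00 cm², ΣAx_c = 240210.00 cm³, ΣAy_c = 261000.00 cm³.
x_c = 240210.00/5220.00 = 46.02 cm; y_c = 261000.00/5220.00 = 50.00 cm.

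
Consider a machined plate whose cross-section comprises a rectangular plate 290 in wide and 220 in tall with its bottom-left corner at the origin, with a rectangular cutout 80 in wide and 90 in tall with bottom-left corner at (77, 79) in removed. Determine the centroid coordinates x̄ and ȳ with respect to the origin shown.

x̄ = 148.56 in, ȳ = 108.22 in

plate: A = 290 × 220 = 63800.00, centroid at (145.00, 110.00).
hole: A = −(80 × 90) = -7200.00, centroid at (117.00, 124.00).
ΣA = 56600.00 in², ΣAx̄ = 8408600.00 in³, ΣAȳ = 6125200.00 in³.
x̄ = 8408600.00/56600.00 = 148.56 in; ȳ = 6125200.00/56600.00 = 108.22 in.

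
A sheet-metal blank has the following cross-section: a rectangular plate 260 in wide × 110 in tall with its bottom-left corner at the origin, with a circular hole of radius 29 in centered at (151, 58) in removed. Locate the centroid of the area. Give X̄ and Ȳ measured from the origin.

plate: A = 260 × 110 = 28600.00, centroid at (130.00, 55.00).
hole: A = −π·29² = -2642.08, centroid at (151.00, 58.00).
ΣA = 25957.92 in²
ΣAX̄ = (28600.00)(130.00) + (-2642.08)(151.00) = 3319046.01 in³
ΣAȲ = (28600.00)(55.00) + (-2642.08)(58.00) = 1419759.39 in³
X̄ = 3319046.01 / 25957.92 = 127.86 in
Ȳ = 1419759.39 / 25957.92 = 54.69 in

X̄ = 127.86 in, Ȳ = 54.69 in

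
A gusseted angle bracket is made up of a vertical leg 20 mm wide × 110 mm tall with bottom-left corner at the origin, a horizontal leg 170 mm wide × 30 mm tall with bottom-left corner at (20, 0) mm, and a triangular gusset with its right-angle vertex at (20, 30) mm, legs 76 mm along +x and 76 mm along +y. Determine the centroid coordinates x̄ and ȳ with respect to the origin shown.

vertical leg: A = 20 × 110 = 2200.00, centroid at (10.00, 55.00).
horizontal leg: A = 170 × 30 = 5100.00, centroid at (105.00, 15.00).
gusset: A = ½·76·76 = 2888.00, centroid at (45.33, 55.33).
ΣA = 10188.00 mm²
ΣAx̄ = (2200.00)(10.00) + (5100.00)(105.00) + (2888.00)(45.33) = 688422.67 mm³
ΣAȳ = (2200.00)(55.00) + (5100.00)(15.00) + (2888.00)(55.33) = 357302.67 mm³
x̄ = 688422.67 / 10188.00 = 67.57 mm
ȳ = 357302.67 / 10188.00 = 35.07 mm

x̄ = 67.57 mm, ȳ = 35.07 mm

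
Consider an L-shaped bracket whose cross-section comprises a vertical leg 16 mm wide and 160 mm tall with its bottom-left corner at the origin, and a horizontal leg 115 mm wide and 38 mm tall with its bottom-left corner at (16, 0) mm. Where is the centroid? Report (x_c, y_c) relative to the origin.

x_c = 49.30 mm, y_c = 41.53 mm

vertical leg: A = 16 × 160 = 2560.00, centroid at (8.00, 80.00).
horizontal leg: A = 115 × 38 = 4370.00, centroid at (73.50, 19.00).
ΣA = 6930.00 mm²
ΣAx_c = (2560.00)(8.00) + (4370.00)(73.50) = 341675.00 mm³
ΣAy_c = (2560.00)(80.00) + (4370.00)(19.00) = 287830.00 mm³
x_c = 341675.00 / 6930.00 = 49.30 mm
y_c = 287830.00 / 6930.00 = 41.53 mm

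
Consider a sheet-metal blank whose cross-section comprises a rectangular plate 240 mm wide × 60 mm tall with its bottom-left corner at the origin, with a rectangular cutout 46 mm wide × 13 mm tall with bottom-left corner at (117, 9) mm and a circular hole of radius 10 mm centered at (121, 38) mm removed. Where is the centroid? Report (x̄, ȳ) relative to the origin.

x̄ = 119.09 mm, ȳ = 30.46 mm

plate: A = 240 × 60 = 14400.00, centroid at (120.00, 30.00).
hole 1: A = −(46 × 13) = -598.00, centroid at (140.00, 15.50).
hole 2: A = −π·10² = -314.16, centroid at (121.00, 38.00).
ΣA = 13487.84 mm²
ΣAx̄ = (14400.00)(120.00) + (-598.00)(140.00) + (-314.16)(121.00) = 1606266.73 mm³
ΣAȳ = (14400.00)(30.00) + (-598.00)(15.50) + (-314.16)(38.00) = 410792.95 mm³
x̄ = 1606266.73 / 13487.84 = 119.09 mm
ȳ = 410792.95 / 13487.84 = 30.46 mm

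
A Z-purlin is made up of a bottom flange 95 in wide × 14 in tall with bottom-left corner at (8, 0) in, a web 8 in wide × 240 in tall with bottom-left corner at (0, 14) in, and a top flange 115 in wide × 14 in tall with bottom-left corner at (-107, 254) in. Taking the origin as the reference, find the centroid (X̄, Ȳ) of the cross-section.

X̄ = 0.37 in, Ȳ = 141.32 in

Part | A | x̄ᵢ | ȳᵢ | A·x̄ᵢ | A·ȳᵢ
bottom flange | 1330.00 | 55.50 | 7.00 | 73815.00 | 9310.00
web | 1920.00 | 4.00 | 134.00 | 7680.00 | 257280.00
top flange | 1610.00 | -49.50 | 261.00 | -79695.00 | 420210.00
Σ | 4860.00 |  |  | 1800.00 | 686800.00
X̄ = 1800.00 / 4860.00 = 0.37 in
Ȳ = 686800.00 / 4860.00 = 141.32 in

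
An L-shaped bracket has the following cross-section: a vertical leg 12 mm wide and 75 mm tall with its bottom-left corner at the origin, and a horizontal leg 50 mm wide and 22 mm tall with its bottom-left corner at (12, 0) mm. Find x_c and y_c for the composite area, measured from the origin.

vertical leg: A = 12 × 75 = 900.00, centroid at (6.00, 37.50).
horizontal leg: A = 50 × 22 = 1100.00, centroid at (37.00, 11.00).
ΣA = 2000.00 mm²
ΣAx_c = (900.00)(6.00) + (1100.00)(37.00) = 46100.00 mm³
ΣAy_c = (900.00)(37.50) + (1100.00)(11.00) = 45850.00 mm³
x_c = 46100.00 / 2000.00 = 23.05 mm
y_c = 45850.00 / 2000.00 = 22.93 mm

x_c = 23.05 mm, y_c = 22.93 mm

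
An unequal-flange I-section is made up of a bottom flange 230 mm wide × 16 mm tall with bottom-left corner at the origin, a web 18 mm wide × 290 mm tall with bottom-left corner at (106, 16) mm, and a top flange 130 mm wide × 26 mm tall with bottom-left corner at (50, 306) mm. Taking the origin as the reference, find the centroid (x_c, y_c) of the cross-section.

x_c = 115.00 mm, y_c = 158.64 mm

Part | A | x̄ᵢ | ȳᵢ | A·x̄ᵢ | A·ȳᵢ
bottom flange | 3680.00 | 115.00 | 8.00 | 423200.00 | 29440.00
web | 5220.00 | 115.00 | 161.00 | 600300.00 | 840420.00
top flange | 3380.00 | 115.00 | 319.00 | 388700.00 | 1078220.00
Σ | 12280.00 |  |  | 1412200.00 | 1948080.00
x_c = 1412200.00 / 12280.00 = 115.00 mm
y_c = 1948080.00 / 12280.00 = 158.64 mm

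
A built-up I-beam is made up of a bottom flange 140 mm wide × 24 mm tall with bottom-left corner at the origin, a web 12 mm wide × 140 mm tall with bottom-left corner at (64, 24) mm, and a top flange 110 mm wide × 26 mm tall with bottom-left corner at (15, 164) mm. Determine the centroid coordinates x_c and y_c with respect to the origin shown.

x_c = 70.00 mm, y_c = 89.17 mm

bottom flange: A = 140 × 24 = 3360.00, centroid at (70.00, 12.00).
web: A = 12 × 140 = 1680.00, centroid at (70.00, 94.00).
top flange: A = 110 × 26 = 2860.00, centroid at (70.00, 177.00).
ΣA = 7900.00 mm², ΣAx_c = 553000.00 mm³, ΣAy_c = 704460.00 mm³.
x_c = 553000.00/7900.00 = 70.00 mm; y_c = 704460.00/7900.00 = 89.17 mm.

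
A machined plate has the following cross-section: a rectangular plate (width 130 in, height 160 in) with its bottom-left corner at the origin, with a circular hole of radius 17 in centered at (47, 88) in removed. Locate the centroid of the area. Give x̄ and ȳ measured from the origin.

x̄ = 65.82 in, ȳ = 79.63 in

plate: A = 130 × 160 = 20800.00, centroid at (65.00, 80.00).
hole: A = −π·17² = -907.92, centroid at (47.00, 88.00).
ΣA = 19892.08 in²
ΣAx̄ = (20800.00)(65.00) + (-907.92)(47.00) = 1309327.75 in³
ΣAȳ = (20800.00)(80.00) + (-907.92)(88.00) = 1584103.02 in³
x̄ = 1309327.75 / 19892.08 = 65.82 in
ȳ = 1584103.02 / 19892.08 = 79.63 in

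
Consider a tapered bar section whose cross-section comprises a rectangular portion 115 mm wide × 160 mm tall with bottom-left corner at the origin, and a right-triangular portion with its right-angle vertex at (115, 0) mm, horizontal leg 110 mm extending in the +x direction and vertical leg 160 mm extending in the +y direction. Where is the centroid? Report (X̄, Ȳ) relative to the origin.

Part | A | x̄ᵢ | ȳᵢ | A·x̄ᵢ | A·ȳᵢ
rectangular portion | 18400.00 | 57.50 | 80.00 | 1058000.00 | 1472000.00
triangular portion | 8800.00 | 151.67 | 53.33 | 1334666.67 | 469333.33
Σ | 27200.00 |  |  | 2392666.67 | 1941333.33
X̄ = 2392666.67 / 27200.00 = 87.97 mm
Ȳ = 1941333.33 / 27200.00 = 71.37 mm

X̄ = 87.97 mm, Ȳ = 71.37 mm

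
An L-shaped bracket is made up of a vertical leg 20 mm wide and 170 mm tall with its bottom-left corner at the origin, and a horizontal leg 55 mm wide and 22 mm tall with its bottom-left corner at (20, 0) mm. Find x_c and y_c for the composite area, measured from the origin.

x_c = 19.84 mm, y_c = 65.58 mm

vertical leg: A = 20 × 170 = 3400.00, centroid at (10.00, 85.00).
horizontal leg: A = 55 × 22 = 1210.00, centroid at (47.50, 11.00).
ΣA = 4610.00 mm²
ΣAx_c = (3400.00)(10.00) + (1210.00)(47.50) = 91475.00 mm³
ΣAy_c = (3400.00)(85.00) + (1210.00)(11.00) = 302310.00 mm³
x_c = 91475.00 / 4610.00 = 19.84 mm
y_c = 302310.00 / 4610.00 = 65.58 mm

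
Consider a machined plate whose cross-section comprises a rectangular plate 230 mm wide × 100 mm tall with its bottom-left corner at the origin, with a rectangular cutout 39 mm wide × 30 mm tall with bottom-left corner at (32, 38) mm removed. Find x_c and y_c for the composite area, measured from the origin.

x_c = 118.40 mm, y_c = 49.84 mm

plate: A = 230 × 100 = 23000.00, centroid at (115.00, 50.00).
hole: A = −(39 × 30) = -1170.00, centroid at (51.50, 53.00).
ΣA = 21830.00 mm², ΣAx_c = 2584745.00 mm³, ΣAy_c = 1087990.00 mm³.
x_c = 2584745.00/21830.00 = 118.40 mm; y_c = 1087990.00/21830.00 = 49.84 mm.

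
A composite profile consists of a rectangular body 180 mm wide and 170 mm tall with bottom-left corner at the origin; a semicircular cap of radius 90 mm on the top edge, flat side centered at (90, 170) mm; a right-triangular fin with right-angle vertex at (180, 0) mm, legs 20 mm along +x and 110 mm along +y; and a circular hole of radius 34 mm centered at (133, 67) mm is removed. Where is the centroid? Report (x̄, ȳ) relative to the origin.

Part | A | x̄ᵢ | ȳᵢ | A·x̄ᵢ | A·ȳᵢ
rectangular body | 30600.00 | 90.00 | 85.00 | 2754000.00 | 2601000.00
semicircular top | 12723.45 | 90.00 | 208.20 | 1145110.52 | 2648986.54
triangular fin | 1100.00 | 186.67 | 36.67 | 205333.33 | 40333.33
hole | -3631.68 | 133.00 | 67.00 | -483013.59 | -243322.63
Σ | 40791.77 |  |  | 3621430.27 | 5046997.24
x̄ = 3621430.27 / 40791.77 = 88.78 mm
ȳ = 5046997.24 / 40791.77 = 123.73 mm

x̄ = 88.78 mm, ȳ = 123.73 mm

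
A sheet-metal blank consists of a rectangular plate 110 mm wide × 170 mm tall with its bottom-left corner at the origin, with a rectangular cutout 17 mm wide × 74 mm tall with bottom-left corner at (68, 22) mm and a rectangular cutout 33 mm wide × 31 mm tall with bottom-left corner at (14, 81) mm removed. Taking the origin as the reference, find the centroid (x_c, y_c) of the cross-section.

x_c = 54.88 mm, y_c = 86.28 mm

Part | A | x̄ᵢ | ȳᵢ | A·x̄ᵢ | A·ȳᵢ
plate | 18700.00 | 55.00 | 85.00 | 1028500.00 | 1589500.00
hole 1 | -1258.00 | 76.50 | 59.00 | -96237.00 | -74222.00
hole 2 | -1023.00 | 30.50 | 96.50 | -31201.50 | -98719.50
Σ | 16419.00 |  |  | 901061.50 | 1416558.50
x_c = 901061.50 / 16419.00 = 54.88 mm
y_c = 1416558.50 / 16419.00 = 86.28 mm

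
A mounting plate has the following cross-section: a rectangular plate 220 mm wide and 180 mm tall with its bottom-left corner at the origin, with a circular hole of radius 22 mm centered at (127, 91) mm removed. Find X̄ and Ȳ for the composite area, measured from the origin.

X̄ = 109.32 mm, Ȳ = 89.96 mm

plate: A = 220 × 180 = 39600.00, centroid at (110.00, 90.00).
hole: A = −π·22² = -1520.53, centroid at (127.00, 91.00).
ΣA = 38079.47 mm², ΣAX̄ = 4162892.58 mm³, ΣAȲ = 3425631.69 mm³.
X̄ = 4162892.58/38079.47 = 109.32 mm; Ȳ = 3425631.69/38079.47 = 89.96 mm.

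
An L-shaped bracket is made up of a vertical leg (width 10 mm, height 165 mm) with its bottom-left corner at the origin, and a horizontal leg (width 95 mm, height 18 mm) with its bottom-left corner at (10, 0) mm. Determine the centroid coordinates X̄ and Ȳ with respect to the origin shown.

vertical leg: A = 10 × 165 = 1650.00, centroid at (5.00, 82.50).
horizontal leg: A = 95 × 18 = 1710.00, centroid at (57.50, 9.00).
ΣA = 3360.00 mm², ΣAX̄ = 106575.00 mm³, ΣAȲ = 151515.00 mm³.
X̄ = 106575.00/3360.00 = 31.72 mm; Ȳ = 151515.00/3360.00 = 45.09 mm.

X̄ = 31.72 mm, Ȳ = 45.09 mm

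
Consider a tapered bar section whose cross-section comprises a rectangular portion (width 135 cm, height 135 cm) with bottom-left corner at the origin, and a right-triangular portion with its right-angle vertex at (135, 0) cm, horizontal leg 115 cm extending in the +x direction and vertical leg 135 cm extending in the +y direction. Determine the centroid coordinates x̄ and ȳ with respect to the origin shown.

x̄ = 99.11 cm, ȳ = 60.78 cm

Part | A | x̄ᵢ | ȳᵢ | A·x̄ᵢ | A·ȳᵢ
rectangular portion | 18225.00 | 67.50 | 67.50 | 1230187.50 | 1230187.50
triangular portion | 7762.50 | 173.33 | 45.00 | 1345500.00 | 349312.50
Σ | 25987.50 |  |  | 2575687.50 | 1579500.00
x̄ = 2575687.50 / 25987.50 = 99.11 cm
ȳ = 1579500.00 / 25987.50 = 60.78 cm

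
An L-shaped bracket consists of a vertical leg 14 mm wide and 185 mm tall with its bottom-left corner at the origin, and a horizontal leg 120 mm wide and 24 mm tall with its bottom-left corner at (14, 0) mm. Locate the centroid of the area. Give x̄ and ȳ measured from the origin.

vertical leg: A = 14 × 185 = 2590.00, centroid at (7.00, 92.50).
horizontal leg: A = 120 × 24 = 2880.00, centroid at (74.00, 12.00).
ΣA = 5470.00 mm², ΣAx̄ = 231250.00 mm³, ΣAȳ = 274135.00 mm³.
x̄ = 231250.00/5470.00 = 42.28 mm; ȳ = 274135.00/5470.00 = 50.12 mm.

x̄ = 42.28 mm, ȳ = 50.12 mm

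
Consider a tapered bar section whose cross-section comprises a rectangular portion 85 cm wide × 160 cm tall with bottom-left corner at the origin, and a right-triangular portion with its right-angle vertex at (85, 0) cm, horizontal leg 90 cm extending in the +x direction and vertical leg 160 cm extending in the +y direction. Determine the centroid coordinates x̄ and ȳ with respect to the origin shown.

rectangular portion: A = 85 × 160 = 13600.00, centroid at (42.50, 80.00).
triangular portion: A = ½·90·160 = 7200.00, centroid at (115.00, 53.33).
ΣA = 20800.00 cm², ΣAx̄ = 1406000.00 cm³, ΣAȳ = 1472000.00 cm³.
x̄ = 1406000.00/20800.00 = 67.60 cm; ȳ = 1472000.00/20800.00 = 70.77 cm.

x̄ = 67.60 cm, ȳ = 70.77 cm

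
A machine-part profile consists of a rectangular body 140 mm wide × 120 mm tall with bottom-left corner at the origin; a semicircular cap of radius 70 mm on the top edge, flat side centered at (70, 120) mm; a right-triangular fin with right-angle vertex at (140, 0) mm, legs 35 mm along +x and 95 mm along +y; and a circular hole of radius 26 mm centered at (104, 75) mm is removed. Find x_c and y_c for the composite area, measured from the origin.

rectangular body: A = 140 × 120 = 16800.00, centroid at (70.00, 60.00).
semicircular top: A = ½π·70² = 7696.90, centroid at (70.00, 149.71).
triangular fin: A = ½·35·95 = 1662.50, centroid at (151.67, 31.67).
hole: A = −π·26² = -2123.72, centroid at (104.00, 75.00).
ΣA = 24035.69 mm²
ΣAx_c = (16800.00)(70.00) + (7696.90)(70.00) + (1662.50)(151.67) + (-2123.72)(104.00) = 1746062.44 mm³
ΣAy_c = (16800.00)(60.00) + (7696.90)(149.71) + (1662.50)(31.67) + (-2123.72)(75.00) = 2053661.99 mm³
x_c = 1746062.44 / 24035.69 = 72.64 mm
y_c = 2053661.99 / 24035.69 = 85.44 mm

x_c = 72.64 mm, y_c = 85.44 mm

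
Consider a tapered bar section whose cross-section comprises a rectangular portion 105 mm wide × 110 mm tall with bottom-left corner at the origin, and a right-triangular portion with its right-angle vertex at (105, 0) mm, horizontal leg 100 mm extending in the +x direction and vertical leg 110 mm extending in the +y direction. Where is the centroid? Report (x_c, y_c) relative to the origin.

rectangular portion: A = 105 × 110 = 11550.00, centroid at (52.50, 55.00).
triangular portion: A = ½·100·110 = 5500.00, centroid at (138.33, 36.67).
ΣA = 17050.00 mm², ΣAx_c = 1367208.33 mm³, ΣAy_c = 836916.67 mm³.
x_c = 1367208.33/17050.00 = 80.19 mm; y_c = 836916.67/17050.00 = 49.09 mm.

x_c = 80.19 mm, y_c = 49.09 mm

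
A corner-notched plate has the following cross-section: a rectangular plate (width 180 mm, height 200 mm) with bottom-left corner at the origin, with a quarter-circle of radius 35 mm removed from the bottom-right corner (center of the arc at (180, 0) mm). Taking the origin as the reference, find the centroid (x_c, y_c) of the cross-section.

plate: A = 180 × 200 = 36000.00, centroid at (90.00, 100.00).
removed quarter-circle: A = −¼π·35² = -962.11, centroid at (165.15, 14.85).
ΣA = 35037.89 mm²
ΣAx_c = (36000.00)(90.00) + (-962.11)(165.15) = 3081111.37 mm³
ΣAy_c = (36000.00)(100.00) + (-962.11)(14.85) = 3585708.33 mm³
x_c = 3081111.37 / 35037.89 = 87.94 mm
y_c = 3585708.33 / 35037.89 = 102.34 mm

x_c = 87.94 mm, y_c = 102.34 mm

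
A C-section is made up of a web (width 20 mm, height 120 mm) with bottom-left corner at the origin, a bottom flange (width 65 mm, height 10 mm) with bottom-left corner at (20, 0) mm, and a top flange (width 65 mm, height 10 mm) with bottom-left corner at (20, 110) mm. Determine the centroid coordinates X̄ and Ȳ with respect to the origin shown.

web: A = 20 × 120 = 2400.00, centroid at (10.00, 60.00).
bottom flange: A = 65 × 10 = 650.00, centroid at (52.50, 5.00).
top flange: A = 65 × 10 = 650.00, centroid at (52.50, 115.00).
ΣA = 3700.00 mm², ΣAX̄ = 92250.00 mm³, ΣAȲ = 222000.00 mm³.
X̄ = 92250.00/3700.00 = 24.93 mm; Ȳ = 222000.00/3700.00 = 60.00 mm.

X̄ = 24.93 mm, Ȳ = 60.00 mm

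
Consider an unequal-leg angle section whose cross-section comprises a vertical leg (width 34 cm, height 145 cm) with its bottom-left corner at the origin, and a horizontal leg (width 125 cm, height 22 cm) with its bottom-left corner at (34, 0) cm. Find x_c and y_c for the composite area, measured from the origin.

Part | A | x̄ᵢ | ȳᵢ | A·x̄ᵢ | A·ȳᵢ
vertical leg | 4930.00 | 17.00 | 72.50 | 83810.00 | 357425.00
horizontal leg | 2750.00 | 96.50 | 11.00 | 265375.00 | 30250.00
Σ | 7680.00 |  |  | 349185.00 | 387675.00
x_c = 349185.00 / 7680.00 = 45.47 cm
y_c = 387675.00 / 7680.00 = 50.48 cm

x_c = 45.47 cm, y_c = 50.48 cm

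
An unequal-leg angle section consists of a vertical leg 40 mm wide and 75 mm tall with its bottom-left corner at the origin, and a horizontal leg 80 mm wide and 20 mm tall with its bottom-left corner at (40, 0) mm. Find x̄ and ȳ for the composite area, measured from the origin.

Part | A | x̄ᵢ | ȳᵢ | A·x̄ᵢ | A·ȳᵢ
vertical leg | 3000.00 | 20.00 | 37.50 | 60000.00 | 112500.00
horizontal leg | 1600.00 | 80.00 | 10.00 | 128000.00 | 16000.00
Σ | 4600.00 |  |  | 188000.00 | 128500.00
x̄ = 188000.00 / 4600.00 = 40.87 mm
ȳ = 128500.00 / 4600.00 = 27.93 mm

x̄ = 40.87 mm, ȳ = 27.93 mm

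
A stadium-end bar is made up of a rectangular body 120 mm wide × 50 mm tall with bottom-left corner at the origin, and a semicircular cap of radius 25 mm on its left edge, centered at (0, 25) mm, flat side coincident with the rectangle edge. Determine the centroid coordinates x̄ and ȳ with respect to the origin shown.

rectangular body: A = 120 × 50 = 6000.00, centroid at (60.00, 25.00).
semicircular end: A = ½π·25² = 981.75, centroid at (-10.61, 25.00).
ΣA = 6981.75 mm², ΣAx̄ = 349583.33 mm³, ΣAȳ = 174543.69 mm³.
x̄ = 349583.33/6981.75 = 50.07 mm; ȳ = 174543.69/6981.75 = 25.00 mm.

x̄ = 50.07 mm, ȳ = 25.00 mm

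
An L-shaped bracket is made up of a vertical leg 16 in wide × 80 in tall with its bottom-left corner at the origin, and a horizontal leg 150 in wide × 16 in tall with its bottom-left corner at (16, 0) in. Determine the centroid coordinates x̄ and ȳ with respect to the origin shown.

vertical leg: A = 16 × 80 = 1280.00, centroid at (8.00, 40.00).
horizontal leg: A = 150 × 16 = 2400.00, centroid at (91.00, 8.00).
ΣA = 3680.00 in²
ΣAx̄ = (1280.00)(8.00) + (2400.00)(91.00) = 228640.00 in³
ΣAȳ = (1280.00)(40.00) + (2400.00)(8.00) = 70400.00 in³
x̄ = 228640.00 / 3680.00 = 62.13 in
ȳ = 70400.00 / 3680.00 = 19.13 in

x̄ = 62.13 in, ȳ = 19.13 in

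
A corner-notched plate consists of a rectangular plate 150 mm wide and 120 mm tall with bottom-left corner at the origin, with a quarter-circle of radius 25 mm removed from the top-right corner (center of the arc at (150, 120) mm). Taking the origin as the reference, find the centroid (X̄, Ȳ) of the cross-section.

X̄ = 73.19 mm, Ȳ = 58.62 mm

Part | A | x̄ᵢ | ȳᵢ | A·x̄ᵢ | A·ȳᵢ
plate | 18000.00 | 75.00 | 60.00 | 1350000.00 | 1080000.00
removed quarter-circle | -490.87 | 139.39 | 109.39 | -68422.74 | -53696.53
Σ | 17509.13 |  |  | 1281577.26 | 1026303.47
X̄ = 1281577.26 / 17509.13 = 73.19 mm
Ȳ = 1026303.47 / 17509.13 = 58.62 mm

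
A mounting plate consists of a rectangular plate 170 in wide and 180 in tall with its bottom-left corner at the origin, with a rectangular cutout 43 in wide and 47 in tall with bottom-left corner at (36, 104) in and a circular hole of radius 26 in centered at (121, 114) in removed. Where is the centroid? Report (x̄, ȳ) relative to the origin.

plate: A = 170 × 180 = 30600.00, centroid at (85.00, 90.00).
hole 1: A = −(43 × 47) = -2021.00, centroid at (57.50, 127.50).
hole 2: A = −π·26² = -2123.72, centroid at (121.00, 114.00).
ΣA = 26455.28 in²
ΣAx̄ = (30600.00)(85.00) + (-2021.00)(57.50) + (-2123.72)(121.00) = 2227822.79 in³
ΣAȳ = (30600.00)(90.00) + (-2021.00)(127.50) + (-2123.72)(114.00) = 2254218.80 in³
x̄ = 2227822.79 / 26455.28 = 84.21 in
ȳ = 2254218.80 / 26455.28 = 85.21 in

x̄ = 84.21 in, ȳ = 85.21 in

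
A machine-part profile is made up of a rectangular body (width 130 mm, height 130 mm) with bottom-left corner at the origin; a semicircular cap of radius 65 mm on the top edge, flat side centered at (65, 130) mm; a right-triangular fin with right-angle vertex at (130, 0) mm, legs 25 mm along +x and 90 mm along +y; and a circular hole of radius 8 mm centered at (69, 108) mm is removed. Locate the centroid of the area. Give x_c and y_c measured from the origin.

rectangular body: A = 130 × 130 = 16900.00, centroid at (65.00, 65.00).
semicircular top: A = ½π·65² = 6636.61, centroid at (65.00, 157.59).
triangular fin: A = ½·25·90 = 1125.00, centroid at (138.33, 30.00).
hole: A = −π·8² = -201.06, centroid at (69.00, 108.00).
ΣA = 24460.55 mm², ΣAx_c = 1671631.67 mm³, ΣAy_c = 2156378.53 mm³.
x_c = 1671631.67/24460.55 = 68.34 mm; y_c = 2156378.53/24460.55 = 88.16 mm.

x_c = 68.34 mm, y_c = 88.16 mm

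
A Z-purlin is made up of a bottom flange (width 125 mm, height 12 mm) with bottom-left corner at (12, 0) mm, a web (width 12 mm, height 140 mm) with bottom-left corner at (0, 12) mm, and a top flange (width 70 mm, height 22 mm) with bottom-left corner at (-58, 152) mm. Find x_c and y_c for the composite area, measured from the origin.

bottom flange: A = 125 × 12 = 1500.00, centroid at (74.50, 6.00).
web: A = 12 × 140 = 1680.00, centroid at (6.00, 82.00).
top flange: A = 70 × 22 = 1540.00, centroid at (-23.00, 163.00).
ΣA = 4720.00 mm²
ΣAx_c = (1500.00)(74.50) + (1680.00)(6.00) + (1540.00)(-23.00) = 86410.00 mm³
ΣAy_c = (1500.00)(6.00) + (1680.00)(82.00) + (1540.00)(163.00) = 397780.00 mm³
x_c = 86410.00 / 4720.00 = 18.31 mm
y_c = 397780.00 / 4720.00 = 84.28 mm

x_c = 18.31 mm, y_c = 84.28 mm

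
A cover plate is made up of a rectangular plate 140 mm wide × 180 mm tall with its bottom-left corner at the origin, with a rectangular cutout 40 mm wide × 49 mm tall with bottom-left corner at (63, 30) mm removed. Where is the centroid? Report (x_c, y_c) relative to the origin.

x_c = 68.90 mm, y_c = 92.99 mm

plate: A = 140 × 180 = 25200.00, centroid at (70.00, 90.00).
hole: A = −(40 × 49) = -1960.00, centroid at (83.00, 54.50).
ΣA = 23240.00 mm², ΣAx_c = 1601320.00 mm³, ΣAy_c = 2161180.00 mm³.
x_c = 1601320.00/23240.00 = 68.90 mm; y_c = 2161180.00/23240.00 = 92.99 mm.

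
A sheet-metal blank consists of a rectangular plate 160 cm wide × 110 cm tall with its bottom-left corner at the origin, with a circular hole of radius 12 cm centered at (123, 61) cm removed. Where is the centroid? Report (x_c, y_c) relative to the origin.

x_c = 78.87 cm, y_c = 54.84 cm

Part | A | x̄ᵢ | ȳᵢ | A·x̄ᵢ | A·ȳᵢ
plate | 17600.00 | 80.00 | 55.00 | 1408000.00 | 968000.00
hole | -452.39 | 123.00 | 61.00 | -55643.89 | -27595.75
Σ | 17147.61 |  |  | 1352356.11 | 940404.25
x_c = 1352356.11 / 17147.61 = 78.87 cm
y_c = 940404.25 / 17147.61 = 54.84 cm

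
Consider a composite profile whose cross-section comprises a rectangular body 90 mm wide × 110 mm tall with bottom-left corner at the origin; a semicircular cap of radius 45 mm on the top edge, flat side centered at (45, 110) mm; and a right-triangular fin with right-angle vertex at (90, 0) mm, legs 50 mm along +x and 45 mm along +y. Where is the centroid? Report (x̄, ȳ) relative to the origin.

x̄ = 49.88 mm, ȳ = 68.42 mm

Part | A | x̄ᵢ | ȳᵢ | A·x̄ᵢ | A·ȳᵢ
rectangular body | 9900.00 | 45.00 | 55.00 | 445500.00 | 544500.00
semicircular top | 3180.86 | 45.00 | 129.10 | 143138.82 | 410644.88
triangular fin | 1125.00 | 106.67 | 15.00 | 120000.00 | 16875.00
Σ | 14205.86 |  |  | 708638.82 | 972019.88
x̄ = 708638.82 / 14205.86 = 49.88 mm
ȳ = 972019.88 / 14205.86 = 68.42 mm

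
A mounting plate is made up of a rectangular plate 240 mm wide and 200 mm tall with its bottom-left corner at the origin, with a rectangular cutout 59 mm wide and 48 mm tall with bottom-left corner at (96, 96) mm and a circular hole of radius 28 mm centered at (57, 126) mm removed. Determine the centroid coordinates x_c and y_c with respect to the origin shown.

plate: A = 240 × 200 = 48000.00, centroid at (120.00, 100.00).
hole 1: A = −(59 × 48) = -2832.00, centroid at (125.50, 120.00).
hole 2: A = −π·28² = -2463.01, centroid at (57.00, 126.00).
ΣA = 42704.99 mm², ΣAx_c = 5264192.51 mm³, ΣAy_c = 4149820.91 mm³.
x_c = 5264192.51/42704.99 = 123.27 mm; y_c = 4149820.91/42704.99 = 97.17 mm.

x_c = 123.27 mm, y_c = 97.17 mm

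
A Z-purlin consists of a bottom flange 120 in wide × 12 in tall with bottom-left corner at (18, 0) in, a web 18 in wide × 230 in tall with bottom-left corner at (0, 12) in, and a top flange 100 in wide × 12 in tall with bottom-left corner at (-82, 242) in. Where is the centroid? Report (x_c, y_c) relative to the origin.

x_c = 16.40 in, y_c = 122.72 in

bottom flange: A = 120 × 12 = 1440.00, centroid at (78.00, 6.00).
web: A = 18 × 230 = 4140.00, centroid at (9.00, 127.00).
top flange: A = 100 × 12 = 1200.00, centroid at (-32.00, 248.00).
ΣA = 6780.00 in², ΣAx_c = 111180.00 in³, ΣAy_c = 832020.00 in³.
x_c = 111180.00/6780.00 = 16.40 in; y_c = 832020.00/6780.00 = 122.72 in.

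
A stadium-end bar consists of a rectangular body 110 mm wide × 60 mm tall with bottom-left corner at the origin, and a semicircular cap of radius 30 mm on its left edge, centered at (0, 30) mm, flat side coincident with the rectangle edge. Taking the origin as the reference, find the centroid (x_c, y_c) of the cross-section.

Part | A | x̄ᵢ | ȳᵢ | A·x̄ᵢ | A·ȳᵢ
rectangular body | 6600.00 | 55.00 | 30.00 | 363000.00 | 198000.00
semicircular end | 1413.72 | -12.73 | 30.00 | -18000.00 | 42411.50
Σ | 8013.72 |  |  | 345000.00 | 240411.50
x_c = 345000.00 / 8013.72 = 43.05 mm
y_c = 240411.50 / 8013.72 = 30.00 mm

x_c = 43.05 mm, y_c = 30.00 mm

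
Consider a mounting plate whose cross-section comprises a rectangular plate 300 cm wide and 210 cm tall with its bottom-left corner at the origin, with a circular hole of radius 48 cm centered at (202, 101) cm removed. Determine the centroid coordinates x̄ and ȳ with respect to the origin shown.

x̄ = 143.25 cm, ȳ = 105.52 cm

plate: A = 300 × 210 = 63000.00, centroid at (150.00, 105.00).
hole: A = −π·48² = -7238.23, centroid at (202.00, 101.00).
ΣA = 55761.77 cm²
ΣAx̄ = (63000.00)(150.00) + (-7238.23)(202.00) = 7987877.65 cm³
ΣAȳ = (63000.00)(105.00) + (-7238.23)(101.00) = 5883938.82 cm³
x̄ = 7987877.65 / 55761.77 = 143.25 cm
ȳ = 5883938.82 / 55761.77 = 105.52 cm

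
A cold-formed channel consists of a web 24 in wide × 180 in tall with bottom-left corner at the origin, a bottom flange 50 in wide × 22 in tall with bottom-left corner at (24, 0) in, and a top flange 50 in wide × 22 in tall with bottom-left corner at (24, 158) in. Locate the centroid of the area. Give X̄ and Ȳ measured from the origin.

X̄ = 24.48 in, Ȳ = 90.00 in

Part | A | x̄ᵢ | ȳᵢ | A·x̄ᵢ | A·ȳᵢ
web | 4320.00 | 12.00 | 90.00 | 51840.00 | 388800.00
bottom flange | 1100.00 | 49.00 | 11.00 | 53900.00 | 12100.00
top flange | 1100.00 | 49.00 | 169.00 | 53900.00 | 185900.00
Σ | 6520.00 |  |  | 159640.00 | 586800.00
X̄ = 159640.00 / 6520.00 = 24.48 in
Ȳ = 586800.00 / 6520.00 = 90.00 in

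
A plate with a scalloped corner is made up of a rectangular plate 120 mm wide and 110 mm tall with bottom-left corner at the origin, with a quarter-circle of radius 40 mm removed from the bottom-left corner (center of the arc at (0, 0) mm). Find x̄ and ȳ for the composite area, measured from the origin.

plate: A = 120 × 110 = 13200.00, centroid at (60.00, 55.00).
removed quarter-circle: A = −¼π·40² = -1256.64, centroid at (16.98, 16.98).
ΣA = 11943.36 mm²
ΣAx̄ = (13200.00)(60.00) + (-1256.64)(16.98) = 770666.67 mm³
ΣAȳ = (13200.00)(55.00) + (-1256.64)(16.98) = 704666.67 mm³
x̄ = 770666.67 / 11943.36 = 64.53 mm
ȳ = 704666.67 / 11943.36 = 59.00 mm

x̄ = 64.53 mm, ȳ = 59.00 mm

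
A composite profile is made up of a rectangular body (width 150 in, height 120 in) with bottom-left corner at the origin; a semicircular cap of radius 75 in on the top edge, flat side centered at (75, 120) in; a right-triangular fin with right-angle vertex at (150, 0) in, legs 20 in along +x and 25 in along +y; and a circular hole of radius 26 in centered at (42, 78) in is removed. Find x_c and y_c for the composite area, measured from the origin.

x_c = 78.63 in, y_c = 90.46 in

Part | A | x̄ᵢ | ȳᵢ | A·x̄ᵢ | A·ȳᵢ
rectangular body | 18000.00 | 75.00 | 60.00 | 1350000.00 | 1080000.00
semicircular top | 8835.73 | 75.00 | 151.83 | 662679.70 | 1341537.52
triangular fin | 250.00 | 156.67 | 8.33 | 39166.67 | 2083.33
hole | -2123.72 | 42.00 | 78.00 | -89196.10 | -165649.90
Σ | 24962.01 |  |  | 1962650.27 | 2257970.96
x_c = 1962650.27 / 24962.01 = 78.63 in
y_c = 2257970.96 / 24962.01 = 90.46 in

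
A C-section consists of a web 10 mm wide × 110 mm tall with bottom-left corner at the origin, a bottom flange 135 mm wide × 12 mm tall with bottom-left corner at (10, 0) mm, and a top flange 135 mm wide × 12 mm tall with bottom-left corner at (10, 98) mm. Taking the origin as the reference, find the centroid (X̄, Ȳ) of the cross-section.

web: A = 10 × 110 = 1100.00, centroid at (5.00, 55.00).
bottom flange: A = 135 × 12 = 1620.00, centroid at (77.50, 6.00).
top flange: A = 135 × 12 = 1620.00, centroid at (77.50, 104.00).
ΣA = 4340.00 mm²
ΣAX̄ = (1100.00)(5.00) + (1620.00)(77.50) + (1620.00)(77.50) = 256600.00 mm³
ΣAȲ = (1100.00)(55.00) + (1620.00)(6.00) + (1620.00)(104.00) = 238700.00 mm³
X̄ = 256600.00 / 4340.00 = 59.12 mm
Ȳ = 238700.00 / 4340.00 = 55.00 mm

X̄ = 59.12 mm, Ȳ = 55.00 mm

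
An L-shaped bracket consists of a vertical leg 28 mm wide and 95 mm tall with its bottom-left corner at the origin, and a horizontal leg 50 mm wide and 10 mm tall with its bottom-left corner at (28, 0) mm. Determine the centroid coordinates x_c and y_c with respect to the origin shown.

vertical leg: A = 28 × 95 = 2660.00, centroid at (14.00, 47.50).
horizontal leg: A = 50 × 10 = 500.00, centroid at (53.00, 5.00).
ΣA = 3160.00 mm², ΣAx_c = 63740.00 mm³, ΣAy_c = 128850.00 mm³.
x_c = 63740.00/3160.00 = 20.17 mm; y_c = 128850.00/3160.00 = 40.78 mm.

x_c = 20.17 mm, y_c = 40.78 mm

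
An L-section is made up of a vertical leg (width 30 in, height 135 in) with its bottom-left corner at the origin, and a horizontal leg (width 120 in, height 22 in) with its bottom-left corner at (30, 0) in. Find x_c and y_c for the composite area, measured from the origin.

vertical leg: A = 30 × 135 = 4050.00, centroid at (15.00, 67.50).
horizontal leg: A = 120 × 22 = 2640.00, centroid at (90.00, 11.00).
ΣA = 6690.00 in², ΣAx_c = 298350.00 in³, ΣAy_c = 302415.00 in³.
x_c = 298350.00/6690.00 = 44.60 in; y_c = 302415.00/6690.00 = 45.20 in.

x_c = 44.60 in, y_c = 45.20 in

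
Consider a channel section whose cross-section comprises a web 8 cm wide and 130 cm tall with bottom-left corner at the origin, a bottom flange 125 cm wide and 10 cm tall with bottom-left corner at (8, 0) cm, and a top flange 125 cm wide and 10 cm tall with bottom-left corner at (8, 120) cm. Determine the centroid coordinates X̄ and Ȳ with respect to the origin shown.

X̄ = 50.96 cm, Ȳ = 65.00 cm

Part | A | x̄ᵢ | ȳᵢ | A·x̄ᵢ | A·ȳᵢ
web | 1040.00 | 4.00 | 65.00 | 4160.00 | 67600.00
bottom flange | 1250.00 | 70.50 | 5.00 | 88125.00 | 6250.00
top flange | 1250.00 | 70.50 | 125.00 | 88125.00 | 156250.00
Σ | 3540.00 |  |  | 180410.00 | 230100.00
X̄ = 180410.00 / 3540.00 = 50.96 cm
Ȳ = 230100.00 / 3540.00 = 65.00 cm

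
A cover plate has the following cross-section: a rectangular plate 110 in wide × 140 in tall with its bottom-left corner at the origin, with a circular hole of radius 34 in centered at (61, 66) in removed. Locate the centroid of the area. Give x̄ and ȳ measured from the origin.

x̄ = 53.15 in, ȳ = 71.23 in

plate: A = 110 × 140 = 15400.00, centroid at (55.00, 70.00).
hole: A = −π·34² = -3631.68, centroid at (61.00, 66.00).
ΣA = 11768.32 in²
ΣAx̄ = (15400.00)(55.00) + (-3631.68)(61.00) = 625467.45 in³
ΣAȳ = (15400.00)(70.00) + (-3631.68)(66.00) = 838309.05 in³
x̄ = 625467.45 / 11768.32 = 53.15 in
ȳ = 838309.05 / 11768.32 = 71.23 in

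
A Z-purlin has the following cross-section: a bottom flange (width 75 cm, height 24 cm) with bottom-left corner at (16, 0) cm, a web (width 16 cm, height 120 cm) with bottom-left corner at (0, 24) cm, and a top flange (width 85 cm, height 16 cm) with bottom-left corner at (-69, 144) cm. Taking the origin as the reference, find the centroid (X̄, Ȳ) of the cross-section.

bottom flange: A = 75 × 24 = 1800.00, centroid at (53.50, 12.00).
web: A = 16 × 120 = 1920.00, centroid at (8.00, 84.00).
top flange: A = 85 × 16 = 1360.00, centroid at (-26.50, 152.00).
ΣA = 5080.00 cm², ΣAX̄ = 75620.00 cm³, ΣAȲ = 389600.00 cm³.
X̄ = 75620.00/5080.00 = 14.89 cm; Ȳ = 389600.00/5080.00 = 76.69 cm.

X̄ = 14.89 cm, Ȳ = 76.69 cm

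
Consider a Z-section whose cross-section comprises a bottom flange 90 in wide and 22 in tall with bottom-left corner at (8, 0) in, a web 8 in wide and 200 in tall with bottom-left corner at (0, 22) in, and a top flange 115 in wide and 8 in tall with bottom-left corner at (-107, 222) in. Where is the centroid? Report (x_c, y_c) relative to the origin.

bottom flange: A = 90 × 22 = 1980.00, centroid at (53.00, 11.00).
web: A = 8 × 200 = 1600.00, centroid at (4.00, 122.00).
top flange: A = 115 × 8 = 920.00, centroid at (-49.50, 226.00).
ΣA = 4500.00 in², ΣAx_c = 65800.00 in³, ΣAy_c = 424900.00 in³.
x_c = 65800.00/4500.00 = 14.62 in; y_c = 424900.00/4500.00 = 94.42 in.

x_c = 14.62 in, y_c = 94.42 in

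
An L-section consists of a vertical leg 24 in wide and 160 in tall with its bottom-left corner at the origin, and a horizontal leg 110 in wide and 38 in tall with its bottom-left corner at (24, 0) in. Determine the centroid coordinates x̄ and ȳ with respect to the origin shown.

vertical leg: A = 24 × 160 = 3840.00, centroid at (12.00, 80.00).
horizontal leg: A = 110 × 38 = 4180.00, centroid at (79.00, 19.00).
ΣA = 8020.00 in²
ΣAx̄ = (3840.00)(12.00) + (4180.00)(79.00) = 376300.00 in³
ΣAȳ = (3840.00)(80.00) + (4180.00)(19.00) = 386620.00 in³
x̄ = 376300.00 / 8020.00 = 46.92 in
ȳ = 386620.00 / 8020.00 = 48.21 in

x̄ = 46.92 in, ȳ = 48.21 in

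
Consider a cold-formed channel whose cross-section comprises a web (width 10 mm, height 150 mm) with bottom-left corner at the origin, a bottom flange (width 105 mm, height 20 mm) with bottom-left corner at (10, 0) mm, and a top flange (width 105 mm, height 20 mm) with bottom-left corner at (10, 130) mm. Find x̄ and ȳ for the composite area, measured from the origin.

x̄ = 47.37 mm, ȳ = 75.00 mm

web: A = 10 × 150 = 1500.00, centroid at (5.00, 75.00).
bottom flange: A = 105 × 20 = 2100.00, centroid at (62.50, 10.00).
top flange: A = 105 × 20 = 2100.00, centroid at (62.50, 140.00).
ΣA = 5700.00 mm², ΣAx̄ = 270000.00 mm³, ΣAȳ = 427500.00 mm³.
x̄ = 270000.00/5700.00 = 47.37 mm; ȳ = 427500.00/5700.00 = 75.00 mm.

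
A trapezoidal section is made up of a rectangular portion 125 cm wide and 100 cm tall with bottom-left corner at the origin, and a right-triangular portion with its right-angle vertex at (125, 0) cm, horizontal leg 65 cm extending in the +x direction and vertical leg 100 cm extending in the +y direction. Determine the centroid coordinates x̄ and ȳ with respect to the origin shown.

rectangular portion: A = 125 × 100 = 12500.00, centroid at (62.50, 50.00).
triangular portion: A = ½·65·100 = 3250.00, centroid at (146.67, 33.33).
ΣA = 15750.00 cm²
ΣAx̄ = (12500.00)(62.50) + (3250.00)(146.67) = 1257916.67 cm³
ΣAȳ = (12500.00)(50.00) + (3250.00)(33.33) = 733333.33 cm³
x̄ = 1257916.67 / 15750.00 = 79.87 cm
ȳ = 733333.33 / 15750.00 = 46.56 cm

x̄ = 79.87 cm, ȳ = 46.56 cm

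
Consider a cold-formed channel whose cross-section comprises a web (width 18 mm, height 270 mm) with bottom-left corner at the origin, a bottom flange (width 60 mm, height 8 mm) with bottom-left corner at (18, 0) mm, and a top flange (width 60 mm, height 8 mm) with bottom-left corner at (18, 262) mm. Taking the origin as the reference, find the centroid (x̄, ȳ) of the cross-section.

x̄ = 15.43 mm, ȳ = 135.00 mm

web: A = 18 × 270 = 4860.00, centroid at (9.00, 135.00).
bottom flange: A = 60 × 8 = 480.00, centroid at (48.00, 4.00).
top flange: A = 60 × 8 = 480.00, centroid at (48.00, 266.00).
ΣA = 5820.00 mm², ΣAx̄ = 89820.00 mm³, ΣAȳ = 785700.00 mm³.
x̄ = 89820.00/5820.00 = 15.43 mm; ȳ = 785700.00/5820.00 = 135.00 mm.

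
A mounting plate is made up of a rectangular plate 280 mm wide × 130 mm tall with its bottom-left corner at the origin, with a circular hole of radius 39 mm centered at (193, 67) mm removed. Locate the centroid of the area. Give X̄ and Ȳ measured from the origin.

X̄ = 131.99 mm, Ȳ = 64.70 mm

plate: A = 280 × 130 = 36400.00, centroid at (140.00, 65.00).
hole: A = −π·39² = -4778.36, centroid at (193.00, 67.00).
ΣA = 31621.64 mm²
ΣAX̄ = (36400.00)(140.00) + (-4778.36)(193.00) = 4173776.05 mm³
ΣAȲ = (36400.00)(65.00) + (-4778.36)(67.00) = 2045849.72 mm³
X̄ = 4173776.05 / 31621.64 = 131.99 mm
Ȳ = 2045849.72 / 31621.64 = 64.70 mm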